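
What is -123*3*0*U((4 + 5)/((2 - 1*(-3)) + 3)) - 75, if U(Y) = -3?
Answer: -75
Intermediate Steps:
-123*3*0*U((4 + 5)/((2 - 1*(-3)) + 3)) - 75 = -123*3*0*(-3) - 75 = -0*(-3) - 75 = -123*0 - 75 = 0 - 75 = -75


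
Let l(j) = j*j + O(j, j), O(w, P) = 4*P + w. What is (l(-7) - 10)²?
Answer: 16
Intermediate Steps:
O(w, P) = w + 4*P
l(j) = j² + 5*j (l(j) = j*j + (j + 4*j) = j² + 5*j)
(l(-7) - 10)² = (-7*(5 - 7) - 10)² = (-7*(-2) - 10)² = (14 - 10)² = 4² = 16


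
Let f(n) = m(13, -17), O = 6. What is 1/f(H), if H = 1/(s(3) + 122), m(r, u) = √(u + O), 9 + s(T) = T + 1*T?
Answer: -I*√11/11 ≈ -0.30151*I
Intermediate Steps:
s(T) = -9 + 2*T (s(T) = -9 + (T + 1*T) = -9 + (T + T) = -9 + 2*T)
m(r, u) = √(6 + u) (m(r, u) = √(u + 6) = √(6 + u))
H = 1/119 (H = 1/((-9 + 2*3) + 122) = 1/((-9 + 6) + 122) = 1/(-3 + 122) = 1/119 ≈ 0.0084034)
f(n) = I*√11 (f(n) = √(6 - 17) = √(-11) = I*√11)
1/f(H) = 1/(I*√11) = -I*√11/11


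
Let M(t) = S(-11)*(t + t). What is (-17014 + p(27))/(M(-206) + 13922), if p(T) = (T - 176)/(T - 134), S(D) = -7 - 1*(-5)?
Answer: -1820349/1577822 ≈ -1.1537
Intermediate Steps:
S(D) = -2 (S(D) = -7 + 5 = -2)
M(t) = -4*t (M(t) = -2*(t + t) = -4*t)
p(T) = (-176 + T)/(-134 + T)
(-17014 + p(27))/(M(-206) + 13922) = (-17014 + (-176 + 27)/(-134 + 27))/(-4*(-206) + 13922) = (-17014 - 149/(-107))/(824 + 13922) = (-17014 - 1/107*(-149))/14746 = (-17014 + 149/107)*(1/14746) = -1820349/107*1/14746 = -1820349/1577822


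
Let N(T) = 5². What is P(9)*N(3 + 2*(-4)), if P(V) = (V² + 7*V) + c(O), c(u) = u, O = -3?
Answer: 3525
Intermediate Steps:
P(V) = -3 + V² + 7*V (P(V) = (V² + 7*V) - 3 = -3 + V² + 7*V)
N(T) = 25
P(9)*N(3 + 2*(-4)) = (-3 + 9² + 7*9)*25 = (-3 + 81 + 63)*25 = 141*25 = 3525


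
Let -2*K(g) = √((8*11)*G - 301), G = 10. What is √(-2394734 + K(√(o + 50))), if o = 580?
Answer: √(-9578936 - 2*√579)/2 ≈ 1547.5*I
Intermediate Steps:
K(g) = -√579/2 (K(g) = -√((8*11)*10 - 301)/2 = -√(88*10 - 301)/2 = -√(880 - 301)/2 = -√579/2)
√(-2394734 + K(√(o + 50))) = √(-2394734 - √579/2)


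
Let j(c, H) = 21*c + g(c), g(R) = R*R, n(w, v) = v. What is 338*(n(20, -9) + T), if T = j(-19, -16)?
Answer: -15886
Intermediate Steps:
g(R) = R²
j(c, H) = c² + 21*c (j(c, H) = 21*c + c² = c² + 21*c)
T = -38 (T = -19*(21 - 19) = -19*2 = -38)
338*(n(20, -9) + T) = 338*(-9 - 38) = 338*(-47) = -15886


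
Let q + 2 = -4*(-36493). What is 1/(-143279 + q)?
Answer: 1/2691 ≈ 0.00037161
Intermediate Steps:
q = 145970 (q = -2 - 4*(-36493) = -2 + 145972 = 145970)
1/(-143279 + q) = 1/(-143279 + 145970) = 1/2691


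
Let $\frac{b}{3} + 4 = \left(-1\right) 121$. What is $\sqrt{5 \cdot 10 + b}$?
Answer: $5 i \sqrt{13} \approx 18.028 i$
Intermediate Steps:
$b = -375$ ($b = -12 + 3 \left(\left(-1\right) 121\right) = -12 + 3 \left(-121\right) = -12 - 363 = -375$)
$\sqrt{5 \cdot 10 + b} = \sqrt{5 \cdot 10 - 375} = \sqrt{50 - 375} = \sqrt{-325} = 5 i \sqrt{13}$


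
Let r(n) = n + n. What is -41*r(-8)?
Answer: 656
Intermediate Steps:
r(n) = 2*n
-41*r(-8) = -82*(-8) = -41*(-16) = 656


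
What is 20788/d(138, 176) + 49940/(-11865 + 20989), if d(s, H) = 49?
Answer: 48029193/111769 ≈ 429.72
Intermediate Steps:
20788/d(138, 176) + 49940/(-11865 + 20989) = 20788/49 + 49940/(-11865 + 20989) = 20788*(1/49) + 49940/9124 = 20788/49 + 49940*(1/9124) = 20788/49 + 12485/2281 = 48029193/111769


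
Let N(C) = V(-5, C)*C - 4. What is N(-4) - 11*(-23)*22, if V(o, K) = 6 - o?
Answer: 5518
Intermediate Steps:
N(C) = -4 + 11*C (N(C) = (6 - 1*(-5))*C - 4 = (6 + 5)*C - 4 = 11*C - 4 = -4 + 11*C)
N(-4) - 11*(-23)*22 = (-4 + 11*(-4)) - 11*(-23)*22 = (-4 - 44) + 253*22 = -48 + 5566 = 5518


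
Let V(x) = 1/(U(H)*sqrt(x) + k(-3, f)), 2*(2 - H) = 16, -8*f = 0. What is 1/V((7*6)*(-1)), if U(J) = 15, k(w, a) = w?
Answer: -3 + 15*I*sqrt(42) ≈ -3.0 + 97.211*I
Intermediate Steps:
f = 0 (f = -1/8*0 = 0)
H = -6 (H = 2 - 1/2*16 = 2 - 8 = -6)
V(x) = 1/(-3 + 15*sqrt(x)) (V(x) = 1/(15*sqrt(x) - 3) = 1/(-3 + 15*sqrt(x)))
1/V((7*6)*(-1)) = 1/(1/(3*(-1 + 5*sqrt((7*6)*(-1))))) = 1/(1/(3*(-1 + 5*sqrt(42*(-1))))) = 1/(1/(3*(-1 + 5*sqrt(-42)))) = 1/(1/(3*(-1 + 5*(I*sqrt(42))))) = 1/(1/(3*(-1 + 5*I*sqrt(42)))) = -3 + 15*I*sqrt(42)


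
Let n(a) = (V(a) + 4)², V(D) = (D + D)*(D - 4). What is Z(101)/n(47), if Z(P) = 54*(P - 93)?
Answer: 108/4092529 ≈ 2.6390e-5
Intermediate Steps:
V(D) = 2*D*(-4 + D) (V(D) = (2*D)*(-4 + D) = 2*D*(-4 + D))
Z(P) = -5022 + 54*P (Z(P) = 54*(-93 + P) = -5022 + 54*P)
n(a) = (4 + 2*a*(-4 + a))² (n(a) = (2*a*(-4 + a) + 4)² = (4 + 2*a*(-4 + a))²)
Z(101)/n(47) = (-5022 + 54*101)/((4*(2 + 47*(-4 + 47))²)) = (-5022 + 5454)/((4*(2 + 47*43)²)) = 432/((4*(2 + 2021)²)) = 432/((4*2023²)) = 432/((4*4092529)) = 432/16370116 = 432*(1/16370116) = 108/4092529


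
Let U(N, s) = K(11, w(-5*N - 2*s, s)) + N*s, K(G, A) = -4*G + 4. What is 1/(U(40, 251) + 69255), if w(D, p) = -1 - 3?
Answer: 1/79255 ≈ 1.2618e-5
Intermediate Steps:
w(D, p) = -4
K(G, A) = 4 - 4*G
U(N, s) = -40 + N*s (U(N, s) = (4 - 4*11) + N*s = (4 - 44) + N*s = -40 + N*s)
1/(U(40, 251) + 69255) = 1/((-40 + 40*251) + 69255) = 1/((-40 + 10040) + 69255) = 1/(10000 + 69255) = 1/79255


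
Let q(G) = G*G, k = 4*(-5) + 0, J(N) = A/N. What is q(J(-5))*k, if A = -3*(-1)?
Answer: -36/5 ≈ -7.2000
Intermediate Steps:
A = 3
J(N) = 3/N
k = -20 (k = -20 + 0 = -20)
q(G) = G**2
q(J(-5))*k = (3/(-5))**2*(-20) = (3*(-1/5))**2*(-20) = (-3/5)**2*(-20) = (9/25)*(-20) = -36/5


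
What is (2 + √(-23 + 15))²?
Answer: -4 + 8*I*√2 ≈ -4.0 + 11.314*I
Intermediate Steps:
(2 + √(-23 + 15))² = (2 + √(-8))² = (2 + 2*I*√2)²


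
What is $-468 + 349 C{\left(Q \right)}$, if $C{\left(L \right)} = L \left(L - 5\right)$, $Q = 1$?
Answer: $-1864$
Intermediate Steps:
$C{\left(L \right)} = L \left(-5 + L\right)$
$-468 + 349 C{\left(Q \right)} = -468 + 349 \cdot 1 \left(-5 + 1\right) = -468 + 349 \cdot 1 \left(-4\right) = -468 + 349 \left(-4\right) = -468 - 1396 = -1864$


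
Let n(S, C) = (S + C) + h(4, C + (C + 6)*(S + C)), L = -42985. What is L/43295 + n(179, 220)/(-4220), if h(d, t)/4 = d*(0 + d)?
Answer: -40288457/36540980 ≈ -1.1026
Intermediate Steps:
h(d, t) = 4*d² (h(d, t) = 4*(d*(0 + d)) = 4*(d*d) = 4*d²)
n(S, C) = 64 + C + S (n(S, C) = (S + C) + 4*4² = (C + S) + 4*16 = (C + S) + 64 = 64 + C + S)
L/43295 + n(179, 220)/(-4220) = -42985/43295 + (64 + 220 + 179)/(-4220) = -42985*1/43295 + 463*(-1/4220) = -8597/8659 - 463/4220 = -40288457/36540980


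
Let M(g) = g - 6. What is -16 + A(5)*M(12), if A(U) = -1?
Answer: -22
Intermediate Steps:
M(g) = -6 + g
-16 + A(5)*M(12) = -16 - (-6 + 12) = -16 - 1*6 = -16 - 6 = -22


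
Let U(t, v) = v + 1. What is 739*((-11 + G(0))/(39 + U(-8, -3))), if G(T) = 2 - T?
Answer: -6651/37 ≈ -179.76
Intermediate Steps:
U(t, v) = 1 + v
739*((-11 + G(0))/(39 + U(-8, -3))) = 739*((-11 + (2 - 1*0))/(39 + (1 - 3))) = 739*((-11 + (2 + 0))/(39 - 2)) = 739*((-11 + 2)/37) = 739*(-9*1/37) = 739*(-9/37) = -6651/37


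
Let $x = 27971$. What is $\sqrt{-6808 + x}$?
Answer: $\sqrt{21163} \approx 145.48$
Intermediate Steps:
$\sqrt{-6808 + x} = \sqrt{-6808 + 27971} = \sqrt{21163}$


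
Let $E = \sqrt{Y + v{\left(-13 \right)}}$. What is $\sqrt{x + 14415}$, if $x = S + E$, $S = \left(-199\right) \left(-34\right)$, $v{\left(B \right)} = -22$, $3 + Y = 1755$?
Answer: $\sqrt{21181 + \sqrt{1730}} \approx 145.68$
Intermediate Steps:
$Y = 1752$ ($Y = -3 + 1755 = 1752$)
$S = 6766$
$E = \sqrt{1730}$ ($E = \sqrt{1752 - 22} = \sqrt{1730} \approx 41.593$)
$x = 6766 + \sqrt{1730} \approx 6807.6$
$\sqrt{x + 14415} = \sqrt{\left(6766 + \sqrt{1730}\right) + 14415} = \sqrt{21181 + \sqrt{1730}}$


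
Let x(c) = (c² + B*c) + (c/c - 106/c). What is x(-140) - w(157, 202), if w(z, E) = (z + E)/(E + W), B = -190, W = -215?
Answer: 42068729/910 ≈ 46229.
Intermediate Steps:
w(z, E) = (E + z)/(-215 + E) (w(z, E) = (z + E)/(E - 215) = (E + z)/(-215 + E))
x(c) = 1 + c² - 190*c - 106/c (x(c) = (c² - 190*c) + (c/c - 106/c) = (c² - 190*c) + (1 - 106/c) = 1 + c² - 190*c - 106/c)
x(-140) - w(157, 202) = (1 + (-140)² - 190*(-140) - 106/(-140)) - (202 + 157)/(-215 + 202) = (1 + 19600 + 26600 - 106*(-1/140)) - 359/(-13) = (1 + 19600 + 26600 + 53/70) - (-1)*359/13 = 3234123/70 - 1*(-359/13) = 3234123/70 + 359/13 = 42068729/910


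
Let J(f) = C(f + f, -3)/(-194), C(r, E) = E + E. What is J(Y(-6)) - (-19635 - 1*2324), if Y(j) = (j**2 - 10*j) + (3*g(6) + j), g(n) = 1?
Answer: 2130026/97 ≈ 21959.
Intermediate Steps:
C(r, E) = 2*E
Y(j) = 3 + j**2 - 9*j (Y(j) = (j**2 - 10*j) + (3*1 + j) = (j**2 - 10*j) + (3 + j) = 3 + j**2 - 9*j)
J(f) = 3/97 (J(f) = (2*(-3))/(-194) = -6*(-1/194) = 3/97)
J(Y(-6)) - (-19635 - 1*2324) = 3/97 - (-19635 - 1*2324) = 3/97 - (-19635 - 2324) = 3/97 - 1*(-21959) = 3/97 + 21959 = 2130026/97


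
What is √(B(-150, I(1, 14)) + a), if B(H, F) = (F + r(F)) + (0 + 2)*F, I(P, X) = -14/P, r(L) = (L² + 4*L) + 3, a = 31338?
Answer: √31439 ≈ 177.31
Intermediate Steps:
r(L) = 3 + L² + 4*L
B(H, F) = 3 + F² + 7*F (B(H, F) = (F + (3 + F² + 4*F)) + (0 + 2)*F = (3 + F² + 5*F) + 2*F = 3 + F² + 7*F)
√(B(-150, I(1, 14)) + a) = √((3 + (-14/1)² + 7*(-14/1)) + 31338) = √((3 + (-14*1)² + 7*(-14*1)) + 31338) = √((3 + (-14)² + 7*(-14)) + 31338) = √((3 + 196 - 98) + 31338) = √(101 + 31338) = √31439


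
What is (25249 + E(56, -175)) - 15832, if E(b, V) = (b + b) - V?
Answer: 9704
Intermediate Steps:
E(b, V) = -V + 2*b (E(b, V) = 2*b - V = -V + 2*b)
(25249 + E(56, -175)) - 15832 = (25249 + (-1*(-175) + 2*56)) - 15832 = (25249 + (175 + 112)) - 15832 = (25249 + 287) - 15832 = 25536 - 15832 = 9704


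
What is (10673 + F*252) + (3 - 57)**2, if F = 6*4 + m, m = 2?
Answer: 20141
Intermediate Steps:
F = 26 (F = 6*4 + 2 = 24 + 2 = 26)
(10673 + F*252) + (3 - 57)**2 = (10673 + 26*252) + (3 - 57)**2 = (10673 + 6552) + (-54)**2 = 17225 + 2916 = 20141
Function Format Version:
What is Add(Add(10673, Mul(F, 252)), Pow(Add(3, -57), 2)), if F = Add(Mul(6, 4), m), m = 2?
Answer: 20141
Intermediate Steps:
F = 26 (F = Add(Mul(6, 4), 2) = Add(24, 2) = 26)
Add(Add(10673, Mul(F, 252)), Pow(Add(3, -57), 2)) = Add(Add(10673, Mul(26, 252)), Pow(Add(3, -57), 2)) = Add(Add(10673, 6552), Pow(-54, 2)) = Add(17225, 2916) = 20141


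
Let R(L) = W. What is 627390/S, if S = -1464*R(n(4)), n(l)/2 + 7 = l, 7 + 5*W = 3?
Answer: 522825/976 ≈ 535.68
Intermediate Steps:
W = -⅘ (W = -7/5 + (⅕)*3 = -7/5 + ⅗ = -⅘ ≈ -0.80000)
n(l) = -14 + 2*l
R(L) = -⅘
S = 5856/5 (S = -1464*(-⅘) = 5856/5 ≈ 1171.2)
627390/S = 627390/(5856/5) = 627390*(5/5856) = 522825/976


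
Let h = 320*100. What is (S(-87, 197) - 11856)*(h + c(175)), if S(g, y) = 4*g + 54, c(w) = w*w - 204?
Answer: -758415150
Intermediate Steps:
h = 32000
c(w) = -204 + w² (c(w) = w² - 204 = -204 + w²)
S(g, y) = 54 + 4*g
(S(-87, 197) - 11856)*(h + c(175)) = ((54 + 4*(-87)) - 11856)*(32000 + (-204 + 175²)) = ((54 - 348) - 11856)*(32000 + (-204 + 30625)) = (-294 - 11856)*(32000 + 30421) = -12150*62421 = -758415150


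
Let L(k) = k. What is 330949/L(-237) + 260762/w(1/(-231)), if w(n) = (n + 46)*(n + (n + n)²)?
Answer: -762576493295629/571614375 ≈ -1.3341e+6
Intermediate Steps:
w(n) = (46 + n)*(n + 4*n²) (w(n) = (46 + n)*(n + (2*n)²) = (46 + n)*(n + 4*n²))
330949/L(-237) + 260762/w(1/(-231)) = 330949/(-237) + 260762/(((46 + 4*(1/(-231))² + 185/(-231))/(-231))) = 330949*(-1/237) + 260762/((-(46 + 4*(-1/231)² + 185*(-1/231))/231)) = -330949/237 + 260762/((-(46 + 4*(1/53361) - 185/231)/231)) = -330949/237 + 260762/((-(46 + 4/53361 - 185/231)/231)) = -330949/237 + 260762/((-1/231*2411875/53361)) = -330949/237 + 260762/(-2411875/12326391) = -330949/237 + 260762*(-12326391/2411875) = -330949/237 - 3214254369942/2411875 = -762576493295629/571614375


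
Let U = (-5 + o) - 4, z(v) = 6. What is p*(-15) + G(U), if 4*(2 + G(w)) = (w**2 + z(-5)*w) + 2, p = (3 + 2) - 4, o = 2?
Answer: -59/4 ≈ -14.750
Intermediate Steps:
U = -7 (U = (-5 + 2) - 4 = -3 - 4 = -7)
p = 1 (p = 5 - 4 = 1)
G(w) = -3/2 + w**2/4 + 3*w/2 (G(w) = -2 + ((w**2 + 6*w) + 2)/4 = -2 + (2 + w**2 + 6*w)/4 = -2 + (1/2 + w**2/4 + 3*w/2) = -3/2 + w**2/4 + 3*w/2)
p*(-15) + G(U) = 1*(-15) + (-3/2 + (1/4)*(-7)**2 + (3/2)*(-7)) = -15 + (-3/2 + (1/4)*49 - 21/2) = -15 + (-3/2 + 49/4 - 21/2) = -15 + 1/4 = -59/4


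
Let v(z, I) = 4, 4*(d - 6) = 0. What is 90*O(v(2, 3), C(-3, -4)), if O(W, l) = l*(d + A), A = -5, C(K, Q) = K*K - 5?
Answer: 360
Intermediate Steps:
d = 6 (d = 6 + (¼)*0 = 6 + 0 = 6)
C(K, Q) = -5 + K² (C(K, Q) = K² - 5 = -5 + K²)
O(W, l) = l (O(W, l) = l*(6 - 5) = l*1 = l)
90*O(v(2, 3), C(-3, -4)) = 90*(-5 + (-3)²) = 90*(-5 + 9) = 90*4 = 360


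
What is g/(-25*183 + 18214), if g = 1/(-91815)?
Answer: -1/1252264785 ≈ -7.9855e-10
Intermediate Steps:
g = -1/91815 ≈ -1.0891e-5
g/(-25*183 + 18214) = -1/(91815*(-25*183 + 18214)) = -1/(91815*(-4575 + 18214)) = -1/91815/13639 = -1/91815*1/13639 = -1/1252264785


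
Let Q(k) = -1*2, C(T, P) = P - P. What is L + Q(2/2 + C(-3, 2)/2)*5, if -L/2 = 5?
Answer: -20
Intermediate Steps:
L = -10 (L = -2*5 = -10)
C(T, P) = 0
Q(k) = -2
L + Q(2/2 + C(-3, 2)/2)*5 = -10 - 2*5 = -10 - 10 = -20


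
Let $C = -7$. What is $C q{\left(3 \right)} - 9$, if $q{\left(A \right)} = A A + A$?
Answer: $-93$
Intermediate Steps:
$q{\left(A \right)} = A + A^{2}$ ($q{\left(A \right)} = A^{2} + A = A + A^{2}$)
$C q{\left(3 \right)} - 9 = - 7 \cdot 3 \left(1 + 3\right) - 9 = - 7 \cdot 3 \cdot 4 - 9 = \left(-7\right) 12 - 9 = -84 - 9 = -93$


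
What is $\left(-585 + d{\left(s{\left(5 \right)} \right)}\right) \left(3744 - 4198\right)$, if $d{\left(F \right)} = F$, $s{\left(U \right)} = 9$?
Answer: $261504$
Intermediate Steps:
$\left(-585 + d{\left(s{\left(5 \right)} \right)}\right) \left(3744 - 4198\right) = \left(-585 + 9\right) \left(3744 - 4198\right) = \left(-576\right) \left(-454\right) = 261504$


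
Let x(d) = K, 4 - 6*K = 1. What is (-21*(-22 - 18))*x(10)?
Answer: 420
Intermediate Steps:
K = ½ (K = ⅔ - ⅙*1 = ⅔ - ⅙ = ½ ≈ 0.50000)
x(d) = ½
(-21*(-22 - 18))*x(10) = -21*(-22 - 18)*(½) = -21*(-40)*(½) = 840*(½) = 420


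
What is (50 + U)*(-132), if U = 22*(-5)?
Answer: 7920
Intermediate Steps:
U = -110
(50 + U)*(-132) = (50 - 110)*(-132) = -60*(-132) = 7920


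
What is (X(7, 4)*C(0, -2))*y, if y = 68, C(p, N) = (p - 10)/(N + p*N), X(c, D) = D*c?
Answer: 9520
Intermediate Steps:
C(p, N) = (-10 + p)/(N + N*p)
(X(7, 4)*C(0, -2))*y = ((4*7)*((-10 + 0)/((-2)*(1 + 0))))*68 = (28*(-1/2*(-10)/1))*68 = (28*(-1/2*1*(-10)))*68 = (28*5)*68 = 140*68 = 9520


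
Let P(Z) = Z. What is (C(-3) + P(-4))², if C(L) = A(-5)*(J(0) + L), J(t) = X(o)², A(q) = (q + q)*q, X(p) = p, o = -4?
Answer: 417316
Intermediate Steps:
A(q) = 2*q² (A(q) = (2*q)*q = 2*q²)
J(t) = 16 (J(t) = (-4)² = 16)
C(L) = 800 + 50*L (C(L) = (2*(-5)²)*(16 + L) = (2*25)*(16 + L) = 50*(16 + L) = 800 + 50*L)
(C(-3) + P(-4))² = ((800 + 50*(-3)) - 4)² = ((800 - 150) - 4)² = (650 - 4)² = 646² = 417316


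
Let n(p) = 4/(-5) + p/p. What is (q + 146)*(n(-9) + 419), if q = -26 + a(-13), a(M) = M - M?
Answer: 50304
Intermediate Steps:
a(M) = 0
n(p) = 1/5 (n(p) = 4*(-1/5) + 1 = -4/5 + 1 = 1/5)
q = -26 (q = -26 + 0 = -26)
(q + 146)*(n(-9) + 419) = (-26 + 146)*(1/5 + 419) = 120*(2096/5) = 50304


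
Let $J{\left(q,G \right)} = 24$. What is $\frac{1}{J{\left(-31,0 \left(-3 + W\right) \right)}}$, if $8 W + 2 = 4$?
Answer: $\frac{1}{24} \approx 0.041667$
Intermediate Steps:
$W = \frac{1}{4}$ ($W = - \frac{1}{4} + \frac{1}{8} \cdot 4 = - \frac{1}{4} + \frac{1}{2} = \frac{1}{4} \approx 0.25$)
$\frac{1}{J{\left(-31,0 \left(-3 + W\right) \right)}} = \frac{1}{24}$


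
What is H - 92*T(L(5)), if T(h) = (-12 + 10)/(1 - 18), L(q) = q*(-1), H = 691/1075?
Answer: -186053/18275 ≈ -10.181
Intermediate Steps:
H = 691/1075 (H = 691*(1/1075) = 691/1075 ≈ 0.64279)
L(q) = -q
T(h) = 2/17 (T(h) = -2/(-17) = -2*(-1/17) = 2/17)
H - 92*T(L(5)) = 691/1075 - 92*2/17 = 691/1075 - 184/17 = -186053/18275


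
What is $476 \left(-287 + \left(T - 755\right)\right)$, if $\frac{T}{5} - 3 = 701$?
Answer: $1179528$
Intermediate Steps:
$T = 3520$ ($T = 15 + 5 \cdot 701 = 15 + 3505 = 3520$)
$476 \left(-287 + \left(T - 755\right)\right) = 476 \left(-287 + \left(3520 - 755\right)\right) = 476 \left(-287 + 2765\right) = 476 \cdot 2478 = 1179528$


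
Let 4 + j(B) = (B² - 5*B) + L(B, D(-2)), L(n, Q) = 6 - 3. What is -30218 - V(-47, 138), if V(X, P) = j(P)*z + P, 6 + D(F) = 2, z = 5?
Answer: -122121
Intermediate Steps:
D(F) = -4 (D(F) = -6 + 2 = -4)
L(n, Q) = 3
j(B) = -1 + B² - 5*B (j(B) = -4 + ((B² - 5*B) + 3) = -4 + (3 + B² - 5*B) = -1 + B² - 5*B)
V(X, P) = -5 - 24*P + 5*P² (V(X, P) = (-1 + P² - 5*P)*5 + P = (-5 - 25*P + 5*P²) + P = -5 - 24*P + 5*P²)
-30218 - V(-47, 138) = -30218 - (-5 - 24*138 + 5*138²) = -30218 - (-5 - 3312 + 5*19044) = -30218 - (-5 - 3312 + 95220) = -30218 - 1*91903 = -30218 - 91903 = -122121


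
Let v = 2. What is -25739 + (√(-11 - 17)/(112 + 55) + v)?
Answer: -25737 + 2*I*√7/167 ≈ -25737.0 + 0.031686*I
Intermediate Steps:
-25739 + (√(-11 - 17)/(112 + 55) + v) = -25739 + (√(-11 - 17)/(112 + 55) + 2) = -25739 + (√(-28)/167 + 2) = -25739 + ((2*I*√7)/167 + 2) = -25739 + (2*I*√7/167 + 2) = -25739 + (2 + 2*I*√7/167) = -25737 + 2*I*√7/167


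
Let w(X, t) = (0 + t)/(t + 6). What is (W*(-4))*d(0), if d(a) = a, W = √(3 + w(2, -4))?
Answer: 0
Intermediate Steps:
w(X, t) = t/(6 + t)
W = 1 (W = √(3 - 4/(6 - 4)) = √(3 - 4/2) = √(3 - 4*½) = √(3 - 2) = √1 = 1)
(W*(-4))*d(0) = (1*(-4))*0 = -4*0 = 0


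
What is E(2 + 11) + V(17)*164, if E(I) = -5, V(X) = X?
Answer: 2783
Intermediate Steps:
E(2 + 11) + V(17)*164 = -5 + 17*164 = -5 + 2788 = 2783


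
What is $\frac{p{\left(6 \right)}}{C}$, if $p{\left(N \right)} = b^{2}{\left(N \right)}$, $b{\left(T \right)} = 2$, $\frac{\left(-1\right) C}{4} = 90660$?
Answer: $- \frac{1}{90660} \approx -1.103 \cdot 10^{-5}$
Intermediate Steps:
$C = -362640$ ($C = \left(-4\right) 90660 = -362640$)
$p{\left(N \right)} = 4$ ($p{\left(N \right)} = 2^{2} = 4$)
$\frac{p{\left(6 \right)}}{C} = \frac{4}{-362640} = 4 \left(- \frac{1}{362640}\right) = - \frac{1}{90660}$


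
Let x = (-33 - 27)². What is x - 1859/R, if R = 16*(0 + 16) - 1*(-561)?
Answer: 2939341/817 ≈ 3597.7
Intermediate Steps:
R = 817 (R = 16*16 + 561 = 256 + 561 = 817)
x = 3600 (x = (-60)² = 3600)
x - 1859/R = 3600 - 1859/817 = 2939341/817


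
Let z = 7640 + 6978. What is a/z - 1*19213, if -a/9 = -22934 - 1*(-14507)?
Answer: -280779791/14618 ≈ -19208.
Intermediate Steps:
a = 75843 (a = -9*(-22934 - 1*(-14507)) = -9*(-22934 + 14507) = -9*(-8427) = 75843)
z = 14618
a/z - 1*19213 = 75843/14618 - 1*19213 = 75843*(1/14618) - 19213 = 75843/14618 - 19213 = -280779791/14618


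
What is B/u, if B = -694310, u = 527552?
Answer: -347155/263776 ≈ -1.3161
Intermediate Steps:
B/u = -694310/527552 = -694310*1/527552 = -347155/263776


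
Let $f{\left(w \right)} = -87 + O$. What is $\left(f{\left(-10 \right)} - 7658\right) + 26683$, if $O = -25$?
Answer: $18913$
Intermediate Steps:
$f{\left(w \right)} = -112$ ($f{\left(w \right)} = -87 - 25 = -112$)
$\left(f{\left(-10 \right)} - 7658\right) + 26683 = \left(-112 - 7658\right) + 26683 = -7770 + 26683 = 18913$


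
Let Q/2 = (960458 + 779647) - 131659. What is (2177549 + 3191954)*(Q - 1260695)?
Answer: 10503805660091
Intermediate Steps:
Q = 3216892 (Q = 2*((960458 + 779647) - 131659) = 2*(1740105 - 131659) = 2*1608446 = 3216892)
(2177549 + 3191954)*(Q - 1260695) = (2177549 + 3191954)*(3216892 - 1260695) = 5369503*1956197 = 10503805660091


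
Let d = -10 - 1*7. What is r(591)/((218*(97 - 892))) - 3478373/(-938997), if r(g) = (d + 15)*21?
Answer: 100479377084/27122928345 ≈ 3.7046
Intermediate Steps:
d = -17 (d = -10 - 7 = -17)
r(g) = -42 (r(g) = (-17 + 15)*21 = -2*21 = -42)
r(591)/((218*(97 - 892))) - 3478373/(-938997) = -42*1/(218*(97 - 892)) - 3478373/(-938997) = -42/(218*(-795)) - 3478373*(-1/938997) = -42/(-173310) + 3478373/938997 = -42*(-1/173310) + 3478373/938997 = 7/28885 + 3478373/938997 = 100479377084/27122928345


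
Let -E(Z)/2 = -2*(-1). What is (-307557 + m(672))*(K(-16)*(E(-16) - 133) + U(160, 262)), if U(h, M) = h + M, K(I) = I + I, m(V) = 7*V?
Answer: -1455511518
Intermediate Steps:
E(Z) = -4 (E(Z) = -(-4)*(-1) = -2*2 = -4)
K(I) = 2*I
U(h, M) = M + h
(-307557 + m(672))*(K(-16)*(E(-16) - 133) + U(160, 262)) = (-307557 + 7*672)*((2*(-16))*(-4 - 133) + (262 + 160)) = (-307557 + 4704)*(-32*(-137) + 422) = -302853*(4384 + 422) = -302853*4806 = -1455511518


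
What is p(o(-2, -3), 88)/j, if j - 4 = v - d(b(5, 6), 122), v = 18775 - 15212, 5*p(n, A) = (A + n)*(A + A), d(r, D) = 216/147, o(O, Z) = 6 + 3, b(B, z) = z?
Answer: 836528/873555 ≈ 0.95761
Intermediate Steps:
o(O, Z) = 9
d(r, D) = 72/49 (d(r, D) = 216*(1/147) = 72/49)
p(n, A) = 2*A*(A + n)/5 (p(n, A) = ((A + n)*(A + A))/5 = ((A + n)*(2*A))/5 = (2*A*(A + n))/5 = 2*A*(A + n)/5)
v = 3563
j = 174711/49 (j = 4 + (3563 - 1*72/49) = 4 + (3563 - 72/49) = 4 + 174515/49 = 174711/49 ≈ 3565.5)
p(o(-2, -3), 88)/j = ((⅖)*88*(88 + 9))/(174711/49) = ((⅖)*88*97)*(49/174711) = (17072/5)*(49/174711) = 836528/873555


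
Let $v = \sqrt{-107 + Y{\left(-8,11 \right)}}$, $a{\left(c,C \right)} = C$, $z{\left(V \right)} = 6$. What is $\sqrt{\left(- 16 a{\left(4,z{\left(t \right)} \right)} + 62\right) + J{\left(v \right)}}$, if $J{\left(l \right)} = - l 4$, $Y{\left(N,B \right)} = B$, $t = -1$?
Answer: $\sqrt{-34 - 16 i \sqrt{6}} \approx 2.9904 - 6.553 i$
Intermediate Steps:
$v = 4 i \sqrt{6}$ ($v = \sqrt{-107 + 11} = \sqrt{-96} = 4 i \sqrt{6} \approx 9.798 i$)
$J{\left(l \right)} = - 4 l$
$\sqrt{\left(- 16 a{\left(4,z{\left(t \right)} \right)} + 62\right) + J{\left(v \right)}} = \sqrt{\left(\left(-16\right) 6 + 62\right) - 4 \cdot 4 i \sqrt{6}} = \sqrt{\left(-96 + 62\right) - 16 i \sqrt{6}} = \sqrt{-34 - 16 i \sqrt{6}}$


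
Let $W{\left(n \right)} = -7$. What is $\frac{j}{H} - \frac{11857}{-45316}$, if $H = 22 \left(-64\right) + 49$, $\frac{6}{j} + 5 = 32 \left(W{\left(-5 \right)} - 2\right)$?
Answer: $\frac{1573858385}{6014747364} \approx 0.26167$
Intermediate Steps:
$j = - \frac{6}{293}$ ($j = \frac{6}{-5 + 32 \left(-7 - 2\right)} = \frac{6}{-5 + 32 \left(-9\right)} = \frac{6}{-5 - 288} = \frac{6}{-293} = 6 \left(- \frac{1}{293}\right) = - \frac{6}{293} \approx -0.020478$)
$H = -1359$ ($H = -1408 + 49 = -1359$)
$\frac{j}{H} - \frac{11857}{-45316} = - \frac{6}{293 \left(-1359\right)} - \frac{11857}{-45316} = \left(- \frac{6}{293}\right) \left(- \frac{1}{1359}\right) - - \frac{11857}{45316} = \frac{2}{132729} + \frac{11857}{45316} = \frac{1573858385}{6014747364}$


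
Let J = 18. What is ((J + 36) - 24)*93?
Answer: 2790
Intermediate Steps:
((J + 36) - 24)*93 = ((18 + 36) - 24)*93 = (54 - 24)*93 = 30*93 = 2790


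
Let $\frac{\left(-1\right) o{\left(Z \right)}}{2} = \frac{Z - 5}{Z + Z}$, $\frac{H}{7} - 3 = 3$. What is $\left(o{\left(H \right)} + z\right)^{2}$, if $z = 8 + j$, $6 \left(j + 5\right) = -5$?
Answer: $\frac{81}{49} \approx 1.6531$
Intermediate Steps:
$H = 42$ ($H = 21 + 7 \cdot 3 = 21 + 21 = 42$)
$j = - \frac{35}{6}$ ($j = -5 + \frac{1}{6} \left(-5\right) = -5 - \frac{5}{6} = - \frac{35}{6} \approx -5.8333$)
$z = \frac{13}{6}$ ($z = 8 - \frac{35}{6} = \frac{13}{6} \approx 2.1667$)
$o{\left(Z \right)} = - \frac{-5 + Z}{Z}$ ($o{\left(Z \right)} = - 2 \frac{Z - 5}{Z + Z} = - 2 \frac{-5 + Z}{2 Z} = - \frac{-5 + Z}{Z}$)
$\left(o{\left(H \right)} + z\right)^{2} = \left(\frac{5 - 42}{42} + \frac{13}{6}\right)^{2} = \left(\frac{1}{42} \left(-37\right) + \frac{13}{6}\right)^{2} = \left(- \frac{37}{42} + \frac{13}{6}\right)^{2} = \left(\frac{9}{7}\right)^{2} = \frac{81}{49}$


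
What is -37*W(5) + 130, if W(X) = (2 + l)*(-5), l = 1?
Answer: 685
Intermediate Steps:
W(X) = -15 (W(X) = (2 + 1)*(-5) = 3*(-5) = -15)
-37*W(5) + 130 = -37*(-15) + 130 = 555 + 130 = 685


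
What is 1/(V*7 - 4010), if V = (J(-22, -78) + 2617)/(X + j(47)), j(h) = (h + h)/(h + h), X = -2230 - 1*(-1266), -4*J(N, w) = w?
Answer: -1926/7760171 ≈ -0.00024819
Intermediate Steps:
J(N, w) = -w/4
X = -964 (X = -2230 + 1266 = -964)
j(h) = 1 (j(h) = (2*h)/((2*h)) = (2*h)*(1/(2*h)) = 1)
V = -5273/1926 (V = (-¼*(-78) + 2617)/(-964 + 1) = (39/2 + 2617)/(-963) = (5273/2)*(-1/963) = -5273/1926 ≈ -2.7378)
1/(V*7 - 4010) = 1/(-5273/1926*7 - 4010) = 1/(-36911/1926 - 4010) = 1/(-7760171/1926) = -1926/7760171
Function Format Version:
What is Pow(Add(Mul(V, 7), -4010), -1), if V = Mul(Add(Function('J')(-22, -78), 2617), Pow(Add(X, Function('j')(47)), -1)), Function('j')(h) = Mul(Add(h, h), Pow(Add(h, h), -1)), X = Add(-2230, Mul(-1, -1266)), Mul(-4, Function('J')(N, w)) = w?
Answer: Rational(-1926, 7760171) ≈ -0.00024819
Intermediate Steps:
Function('J')(N, w) = Mul(Rational(-1, 4), w)
X = -964 (X = Add(-2230, 1266) = -964)
Function('j')(h) = 1 (Function('j')(h) = Mul(Mul(2, h), Pow(Mul(2, h), -1)) = Mul(Mul(2, h), Mul(Rational(1, 2), Pow(h, -1))) = 1)
V = Rational(-5273, 1926) (V = Mul(Add(Mul(Rational(-1, 4), -78), 2617), Pow(Add(-964, 1), -1)) = Mul(Add(Rational(39, 2), 2617), Pow(-963, -1)) = Mul(Rational(5273, 2), Rational(-1, 963)) = Rational(-5273, 1926) ≈ -2.7378)
Pow(Add(Mul(V, 7), -4010), -1) = Pow(Add(Mul(Rational(-5273, 1926), 7), -4010), -1) = Pow(Add(Rational(-36911, 1926), -4010), -1) = Pow(Rational(-7760171, 1926), -1) = Rational(-1926, 7760171)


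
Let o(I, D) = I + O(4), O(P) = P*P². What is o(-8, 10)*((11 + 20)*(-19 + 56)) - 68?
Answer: 64164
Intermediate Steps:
O(P) = P³
o(I, D) = 64 + I (o(I, D) = I + 4³ = I + 64 = 64 + I)
o(-8, 10)*((11 + 20)*(-19 + 56)) - 68 = (64 - 8)*((11 + 20)*(-19 + 56)) - 68 = 56*(31*37) - 68 = 56*1147 - 68 = 64232 - 68 = 64164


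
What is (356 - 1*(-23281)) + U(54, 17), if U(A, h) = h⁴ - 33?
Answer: 107125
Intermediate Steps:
U(A, h) = -33 + h⁴
(356 - 1*(-23281)) + U(54, 17) = (356 - 1*(-23281)) + (-33 + 17⁴) = (356 + 23281) + (-33 + 83521) = 23637 + 83488 = 107125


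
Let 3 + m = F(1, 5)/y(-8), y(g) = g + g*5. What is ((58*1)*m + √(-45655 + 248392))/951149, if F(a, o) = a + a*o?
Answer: -725/3804596 + √202737/951149 ≈ 0.00028283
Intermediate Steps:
y(g) = 6*g (y(g) = g + 5*g = 6*g)
m = -25/8 (m = -3 + (1*(1 + 5))/((6*(-8))) = -3 + (1*6)/(-48) = -3 + 6*(-1/48) = -3 - ⅛ = -25/8 ≈ -3.1250)
((58*1)*m + √(-45655 + 248392))/951149 = ((58*1)*(-25/8) + √(-45655 + 248392))/951149 = (58*(-25/8) + √202737)*(1/951149) = (-725/4 + √202737)*(1/951149) = -725/3804596 + √202737/951149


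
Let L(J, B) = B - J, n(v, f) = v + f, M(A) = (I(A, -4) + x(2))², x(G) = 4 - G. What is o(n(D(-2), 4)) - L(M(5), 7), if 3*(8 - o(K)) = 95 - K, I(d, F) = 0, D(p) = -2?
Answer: -26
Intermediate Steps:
M(A) = 4 (M(A) = (0 + (4 - 1*2))² = (0 + (4 - 2))² = (0 + 2)² = 2² = 4)
n(v, f) = f + v
o(K) = -71/3 + K/3 (o(K) = 8 - (95 - K)/3 = 8 + (-95/3 + K/3) = -71/3 + K/3)
o(n(D(-2), 4)) - L(M(5), 7) = (-71/3 + (4 - 2)/3) - (7 - 1*4) = (-71/3 + (⅓)*2) - (7 - 4) = (-71/3 + ⅔) - 1*3 = -23 - 3 = -26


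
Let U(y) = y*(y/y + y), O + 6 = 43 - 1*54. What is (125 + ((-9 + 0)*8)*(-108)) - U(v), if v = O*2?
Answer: 6779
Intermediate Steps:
O = -17 (O = -6 + (43 - 1*54) = -6 + (43 - 54) = -6 - 11 = -17)
v = -34 (v = -17*2 = -34)
U(y) = y*(1 + y)
(125 + ((-9 + 0)*8)*(-108)) - U(v) = (125 + ((-9 + 0)*8)*(-108)) - (-34)*(1 - 34) = (125 - 9*8*(-108)) - (-34)*(-33) = (125 - 72*(-108)) - 1*1122 = (125 + 7776) - 1122 = 7901 - 1122 = 6779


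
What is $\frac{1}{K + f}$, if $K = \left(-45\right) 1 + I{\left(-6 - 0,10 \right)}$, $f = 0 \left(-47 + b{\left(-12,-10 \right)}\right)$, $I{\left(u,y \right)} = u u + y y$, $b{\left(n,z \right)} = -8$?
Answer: $\frac{1}{91} \approx 0.010989$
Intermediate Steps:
$I{\left(u,y \right)} = u^{2} + y^{2}$
$f = 0$ ($f = 0 \left(-47 - 8\right) = 0 \left(-55\right) = 0$)
$K = 91$ ($K = \left(-45\right) 1 + \left(\left(-6 - 0\right)^{2} + 10^{2}\right) = -45 + \left(\left(-6 + 0\right)^{2} + 100\right) = -45 + \left(\left(-6\right)^{2} + 100\right) = -45 + \left(36 + 100\right) = -45 + 136 = 91$)
$\frac{1}{K + f} = \frac{1}{91 + 0} = \frac{1}{91}$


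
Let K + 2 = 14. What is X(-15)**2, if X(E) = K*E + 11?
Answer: 28561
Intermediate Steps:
K = 12 (K = -2 + 14 = 12)
X(E) = 11 + 12*E (X(E) = 12*E + 11 = 11 + 12*E)
X(-15)**2 = (11 + 12*(-15))**2 = (11 - 180)**2 = (-169)**2 = 28561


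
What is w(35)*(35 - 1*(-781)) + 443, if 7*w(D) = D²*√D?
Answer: 443 + 142800*√35 ≈ 8.4526e+5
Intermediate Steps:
w(D) = D^(5/2)/7 (w(D) = (D²*√D)/7 = D^(5/2)/7)
w(35)*(35 - 1*(-781)) + 443 = (35^(5/2)/7)*(35 - 1*(-781)) + 443 = ((1225*√35)/7)*(35 + 781) + 443 = (175*√35)*816 + 443 = 142800*√35 + 443 = 443 + 142800*√35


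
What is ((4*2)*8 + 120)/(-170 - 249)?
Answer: -184/419 ≈ -0.43914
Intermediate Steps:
((4*2)*8 + 120)/(-170 - 249) = (8*8 + 120)/(-419) = (64 + 120)*(-1/419) = 184*(-1/419) = -184/419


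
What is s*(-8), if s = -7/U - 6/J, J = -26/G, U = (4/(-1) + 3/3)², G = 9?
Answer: -1216/117 ≈ -10.393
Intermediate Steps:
U = 9 (U = (4*(-1) + 3*(⅓))² = (-4 + 1)² = (-3)² = 9)
J = -26/9 ≈ -2.8889
s = 152/117 (s = -7/9 - 6/(-26/9) = -7*⅑ - 6*(-9/26) = -7/9 + 27/13 = 152/117 ≈ 1.2991)
s*(-8) = (152/117)*(-8) = -1216/117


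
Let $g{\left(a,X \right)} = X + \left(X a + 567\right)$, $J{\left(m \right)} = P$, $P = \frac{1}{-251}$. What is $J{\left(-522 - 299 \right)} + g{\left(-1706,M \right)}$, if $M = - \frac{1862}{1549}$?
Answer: $\frac{1017299694}{388799} \approx 2616.5$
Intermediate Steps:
$P = - \frac{1}{251} \approx -0.0039841$
$M = - \frac{1862}{1549}$ ($M = \left(-1862\right) \frac{1}{1549} = - \frac{1862}{1549} \approx -1.2021$)
$J{\left(m \right)} = - \frac{1}{251}$
$g{\left(a,X \right)} = 567 + X + X a$ ($g{\left(a,X \right)} = X + \left(567 + X a\right) = 567 + X + X a$)
$J{\left(-522 - 299 \right)} + g{\left(-1706,M \right)} = - \frac{1}{251} - - \frac{4052993}{1549} = - \frac{1}{251} + \left(567 - \frac{1862}{1549} + \frac{3176572}{1549}\right) = - \frac{1}{251} + \frac{4052993}{1549} = \frac{1017299694}{388799}$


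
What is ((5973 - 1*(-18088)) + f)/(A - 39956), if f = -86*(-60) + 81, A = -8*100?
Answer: -637/886 ≈ -0.71896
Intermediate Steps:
A = -800
f = 5241 (f = 5160 + 81 = 5241)
((5973 - 1*(-18088)) + f)/(A - 39956) = ((5973 - 1*(-18088)) + 5241)/(-800 - 39956) = ((5973 + 18088) + 5241)/(-40756) = (24061 + 5241)*(-1/40756) = 29302*(-1/40756) = -637/886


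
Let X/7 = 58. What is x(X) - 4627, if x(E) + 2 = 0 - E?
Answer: -5035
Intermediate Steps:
X = 406 (X = 7*58 = 406)
x(E) = -2 - E (x(E) = -2 + (0 - E) = -2 - E)
x(X) - 4627 = (-2 - 1*406) - 4627 = (-2 - 406) - 4627 = -408 - 4627 = -5035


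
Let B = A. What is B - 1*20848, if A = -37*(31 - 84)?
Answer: -18887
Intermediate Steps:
A = 1961 (A = -37*(-53) = 1961)
B = 1961
B - 1*20848 = 1961 - 1*20848 = 1961 - 20848 = -18887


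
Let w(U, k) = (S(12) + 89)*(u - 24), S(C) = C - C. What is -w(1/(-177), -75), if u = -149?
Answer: 15397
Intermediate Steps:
S(C) = 0
w(U, k) = -15397 (w(U, k) = (0 + 89)*(-149 - 24) = 89*(-173) = -15397)
-w(1/(-177), -75) = -1*(-15397) = 15397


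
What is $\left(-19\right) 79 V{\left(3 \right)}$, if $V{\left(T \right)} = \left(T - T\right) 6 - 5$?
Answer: $7505$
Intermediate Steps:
$V{\left(T \right)} = -5$ ($V{\left(T \right)} = 0 \cdot 6 - 5 = 0 - 5 = -5$)
$\left(-19\right) 79 V{\left(3 \right)} = \left(-19\right) 79 \left(-5\right) = \left(-1501\right) \left(-5\right) = 7505$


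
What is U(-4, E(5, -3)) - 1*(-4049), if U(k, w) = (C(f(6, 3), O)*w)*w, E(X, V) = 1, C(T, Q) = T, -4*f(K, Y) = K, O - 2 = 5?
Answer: 8095/2 ≈ 4047.5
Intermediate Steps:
O = 7 (O = 2 + 5 = 7)
f(K, Y) = -K/4
U(k, w) = -3*w²/2 (U(k, w) = ((-¼*6)*w)*w = (-3*w/2)*w = -3*w²/2)
U(-4, E(5, -3)) - 1*(-4049) = -3/2*1² - 1*(-4049) = -3/2*1 + 4049 = -3/2 + 4049 = 8095/2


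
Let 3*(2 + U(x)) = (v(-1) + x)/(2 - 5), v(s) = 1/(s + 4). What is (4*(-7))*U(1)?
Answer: 1624/27 ≈ 60.148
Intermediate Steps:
v(s) = 1/(4 + s)
U(x) = -55/27 - x/9 (U(x) = -2 + ((1/(4 - 1) + x)/(2 - 5))/3 = -2 + ((1/3 + x)/(-3))/3 = -2 + ((1/3 + x)*(-1/3))/3 = -2 + (-1/9 - x/3)/3 = -2 + (-1/27 - x/9) = -55/27 - x/9)
(4*(-7))*U(1) = (4*(-7))*(-55/27 - 1/9*1) = -28*(-55/27 - 1/9) = -28*(-58/27) = 1624/27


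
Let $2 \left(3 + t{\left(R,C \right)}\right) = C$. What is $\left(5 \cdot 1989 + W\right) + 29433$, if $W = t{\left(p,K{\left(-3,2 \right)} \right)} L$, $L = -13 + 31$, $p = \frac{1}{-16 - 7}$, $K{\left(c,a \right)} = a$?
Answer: $39342$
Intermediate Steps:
$p = - \frac{1}{23}$ ($p = \frac{1}{-23} = - \frac{1}{23} \approx -0.043478$)
$t{\left(R,C \right)} = -3 + \frac{C}{2}$
$L = 18$
$W = -36$ ($W = \left(-3 + \frac{1}{2} \cdot 2\right) 18 = \left(-3 + 1\right) 18 = \left(-2\right) 18 = -36$)
$\left(5 \cdot 1989 + W\right) + 29433 = \left(5 \cdot 1989 - 36\right) + 29433 = \left(9945 - 36\right) + 29433 = 9909 + 29433 = 39342$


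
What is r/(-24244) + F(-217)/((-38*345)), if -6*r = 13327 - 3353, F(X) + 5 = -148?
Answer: 671119/8364180 ≈ 0.080237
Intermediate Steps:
F(X) = -153 (F(X) = -5 - 148 = -153)
r = -4987/3 (r = -(13327 - 3353)/6 = -⅙*9974 = -4987/3 ≈ -1662.3)
r/(-24244) + F(-217)/((-38*345)) = -4987/3/(-24244) - 153/((-38*345)) = -4987/3*(-1/24244) - 153/(-13110) = 4987/72732 - 153*(-1/13110) = 4987/72732 + 51/4370 = 671119/8364180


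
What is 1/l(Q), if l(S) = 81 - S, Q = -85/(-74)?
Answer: 74/5909 ≈ 0.012523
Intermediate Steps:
Q = 85/74 (Q = -85*(-1/74) = 85/74 ≈ 1.1486)
1/l(Q) = 1/(81 - 1*85/74) = 1/(81 - 85/74) = 1/(5909/74) = 74/5909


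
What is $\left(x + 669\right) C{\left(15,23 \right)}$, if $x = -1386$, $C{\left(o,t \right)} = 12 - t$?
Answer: $7887$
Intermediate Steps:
$\left(x + 669\right) C{\left(15,23 \right)} = \left(-1386 + 669\right) \left(12 - 23\right) = - 717 \left(12 - 23\right) = \left(-717\right) \left(-11\right) = 7887$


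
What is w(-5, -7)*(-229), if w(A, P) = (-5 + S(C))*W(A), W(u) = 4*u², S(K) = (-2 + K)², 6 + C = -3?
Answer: -2656400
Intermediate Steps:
C = -9 (C = -6 - 3 = -9)
w(A, P) = 464*A² (w(A, P) = (-5 + (-2 - 9)²)*(4*A²) = (-5 + (-11)²)*(4*A²) = (-5 + 121)*(4*A²) = 116*(4*A²) = 464*A²)
w(-5, -7)*(-229) = (464*(-5)²)*(-229) = (464*25)*(-229) = 11600*(-229) = -2656400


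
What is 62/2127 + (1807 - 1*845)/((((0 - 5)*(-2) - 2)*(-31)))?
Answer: -1015399/263748 ≈ -3.8499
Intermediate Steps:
62/2127 + (1807 - 1*845)/((((0 - 5)*(-2) - 2)*(-31))) = 62*(1/2127) + (1807 - 845)/(((-5*(-2) - 2)*(-31))) = 62/2127 + 962/(((10 - 2)*(-31))) = 62/2127 + 962/((8*(-31))) = 62/2127 + 962/(-248) = 62/2127 + 962*(-1/248) = 62/2127 - 481/124 = -1015399/263748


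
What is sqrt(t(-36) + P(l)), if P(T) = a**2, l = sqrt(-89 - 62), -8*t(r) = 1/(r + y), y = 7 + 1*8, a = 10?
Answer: sqrt(705642)/84 ≈ 10.000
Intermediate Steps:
y = 15 (y = 7 + 8 = 15)
t(r) = -1/(8*(15 + r)) (t(r) = -1/(8*(r + 15)) = -1/(8*(15 + r)))
l = I*sqrt(151) (l = sqrt(-151) = I*sqrt(151) ≈ 12.288*I)
P(T) = 100 (P(T) = 10**2 = 100)
sqrt(t(-36) + P(l)) = sqrt(-1/(120 + 8*(-36)) + 100) = sqrt(-1/(120 - 288) + 100) = sqrt(-1/(-168) + 100) = sqrt(-1*(-1/168) + 100) = sqrt(1/168 + 100) = sqrt(16801/168) = sqrt(705642)/84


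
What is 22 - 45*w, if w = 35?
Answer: -1553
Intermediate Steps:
22 - 45*w = 22 - 45*35 = 22 - 1575 = -1553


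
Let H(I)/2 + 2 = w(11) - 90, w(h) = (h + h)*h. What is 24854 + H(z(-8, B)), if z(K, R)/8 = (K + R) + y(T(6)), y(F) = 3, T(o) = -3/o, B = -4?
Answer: 25154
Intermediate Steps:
w(h) = 2*h**2 (w(h) = (2*h)*h = 2*h**2)
z(K, R) = 24 + 8*K + 8*R (z(K, R) = 8*((K + R) + 3) = 8*(3 + K + R) = 24 + 8*K + 8*R)
H(I) = 300 (H(I) = -4 + 2*(2*11**2 - 90) = -4 + 2*(2*121 - 90) = -4 + 2*(242 - 90) = -4 + 2*152 = -4 + 304 = 300)
24854 + H(z(-8, B)) = 24854 + 300 = 25154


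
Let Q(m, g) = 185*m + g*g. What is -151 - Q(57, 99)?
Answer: -20497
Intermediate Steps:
Q(m, g) = g² + 185*m (Q(m, g) = 185*m + g² = g² + 185*m)
-151 - Q(57, 99) = -151 - (99² + 185*57) = -151 - (9801 + 10545) = -151 - 1*20346 = -151 - 20346 = -20497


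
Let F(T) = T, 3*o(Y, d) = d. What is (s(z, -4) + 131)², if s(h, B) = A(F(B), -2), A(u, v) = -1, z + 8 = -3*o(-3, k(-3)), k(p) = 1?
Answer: 16900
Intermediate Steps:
o(Y, d) = d/3
z = -9 (z = -8 - 1 = -9)
s(h, B) = -1
(s(z, -4) + 131)² = (-1 + 131)² = 130² = 16900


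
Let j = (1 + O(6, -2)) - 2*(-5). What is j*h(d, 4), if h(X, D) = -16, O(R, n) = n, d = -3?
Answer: -144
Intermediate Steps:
j = 9 (j = (1 - 2) - 2*(-5) = -1 + 10 = 9)
j*h(d, 4) = 9*(-16) = -144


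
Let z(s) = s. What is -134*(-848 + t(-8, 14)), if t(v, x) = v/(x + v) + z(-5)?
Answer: 343442/3 ≈ 1.1448e+5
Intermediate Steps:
t(v, x) = -5 + v/(v + x) (t(v, x) = v/(x + v) - 5 = v/(v + x) - 5 = -5 + v/(v + x))
-134*(-848 + t(-8, 14)) = -134*(-848 + (-5*14 - 4*(-8))/(-8 + 14)) = -134*(-848 + (-70 + 32)/6) = -134*(-848 + (1/6)*(-38)) = -134*(-848 - 19/3) = -134*(-2563/3) = 343442/3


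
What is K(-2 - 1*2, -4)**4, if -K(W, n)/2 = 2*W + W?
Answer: 331776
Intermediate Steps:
K(W, n) = -6*W (K(W, n) = -2*(2*W + W) = -6*W)
K(-2 - 1*2, -4)**4 = (-6*(-2 - 1*2))**4 = (-6*(-2 - 2))**4 = (-6*(-4))**4 = 24**4 = 331776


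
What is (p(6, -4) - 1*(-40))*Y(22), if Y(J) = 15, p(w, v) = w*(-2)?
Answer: 420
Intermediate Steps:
p(w, v) = -2*w
(p(6, -4) - 1*(-40))*Y(22) = (-2*6 - 1*(-40))*15 = (-12 + 40)*15 = 28*15 = 420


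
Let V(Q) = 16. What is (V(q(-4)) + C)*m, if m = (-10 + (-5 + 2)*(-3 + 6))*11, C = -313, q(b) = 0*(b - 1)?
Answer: 62073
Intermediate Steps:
q(b) = 0 (q(b) = 0*(-1 + b) = 0)
m = -209 (m = (-10 - 3*3)*11 = (-10 - 9)*11 = -19*11 = -209)
(V(q(-4)) + C)*m = (16 - 313)*(-209) = -297*(-209) = 62073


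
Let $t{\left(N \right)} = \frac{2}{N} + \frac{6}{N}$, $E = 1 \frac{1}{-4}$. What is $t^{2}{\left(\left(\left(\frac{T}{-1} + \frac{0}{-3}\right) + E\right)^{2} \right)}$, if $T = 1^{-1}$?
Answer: $\frac{16384}{625} \approx 26.214$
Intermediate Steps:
$T = 1$
$E = - \frac{1}{4}$ ($E = 1 \left(- \frac{1}{4}\right) = - \frac{1}{4} \approx -0.25$)
$t{\left(N \right)} = \frac{8}{N}$
$t^{2}{\left(\left(\left(\frac{T}{-1} + \frac{0}{-3}\right) + E\right)^{2} \right)} = \left(\frac{8}{\left(\left(1 \frac{1}{-1} + \frac{0}{-3}\right) - \frac{1}{4}\right)^{2}}\right)^{2} = \left(\frac{8}{\left(\left(1 \left(-1\right) + 0 \left(- \frac{1}{3}\right)\right) - \frac{1}{4}\right)^{2}}\right)^{2} = \left(\frac{8}{\left(\left(-1 + 0\right) - \frac{1}{4}\right)^{2}}\right)^{2} = \left(\frac{8}{\left(-1 - \frac{1}{4}\right)^{2}}\right)^{2} = \left(\frac{8}{\left(- \frac{5}{4}\right)^{2}}\right)^{2} = \left(\frac{8}{\frac{25}{16}}\right)^{2} = \left(8 \cdot \frac{16}{25}\right)^{2} = \left(\frac{128}{25}\right)^{2} = \frac{16384}{625}$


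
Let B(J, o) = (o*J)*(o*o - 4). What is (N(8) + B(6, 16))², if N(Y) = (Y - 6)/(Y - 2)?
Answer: 5267420929/9 ≈ 5.8527e+8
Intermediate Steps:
N(Y) = (-6 + Y)/(-2 + Y)
B(J, o) = J*o*(-4 + o²) (B(J, o) = (J*o)*(o² - 4) = (J*o)*(-4 + o²) = J*o*(-4 + o²))
(N(8) + B(6, 16))² = ((-6 + 8)/(-2 + 8) + 6*16*(-4 + 16²))² = (2/6 + 6*16*(-4 + 256))² = ((⅙)*2 + 6*16*252)² = (⅓ + 24192)² = (72577/3)² = 5267420929/9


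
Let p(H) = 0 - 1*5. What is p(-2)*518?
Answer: -2590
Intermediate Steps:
p(H) = -5 (p(H) = 0 - 5 = -5)
p(-2)*518 = -5*518 = -2590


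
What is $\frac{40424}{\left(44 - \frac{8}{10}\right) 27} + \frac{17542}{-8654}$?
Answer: $\frac{102927596}{3154383} \approx 32.63$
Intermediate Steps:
$\frac{40424}{\left(44 - \frac{8}{10}\right) 27} + \frac{17542}{-8654} = \frac{40424}{\left(44 - \frac{4}{5}\right) 27} + 17542 \left(- \frac{1}{8654}\right) = \frac{40424}{\left(44 - \frac{4}{5}\right) 27} - \frac{8771}{4327} = \frac{40424}{\frac{216}{5} \cdot 27} - \frac{8771}{4327} = \frac{40424}{\frac{5832}{5}} - \frac{8771}{4327} = 40424 \cdot \frac{5}{5832} - \frac{8771}{4327} = \frac{25265}{729} - \frac{8771}{4327} = \frac{102927596}{3154383}$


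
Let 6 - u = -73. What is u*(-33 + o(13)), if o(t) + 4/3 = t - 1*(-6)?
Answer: -3634/3 ≈ -1211.3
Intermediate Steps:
u = 79 (u = 6 - 1*(-73) = 6 + 73 = 79)
o(t) = 14/3 + t (o(t) = -4/3 + (t - 1*(-6)) = -4/3 + (t + 6) = -4/3 + (6 + t) = 14/3 + t)
u*(-33 + o(13)) = 79*(-33 + (14/3 + 13)) = 79*(-33 + 53/3) = 79*(-46/3) = -3634/3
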